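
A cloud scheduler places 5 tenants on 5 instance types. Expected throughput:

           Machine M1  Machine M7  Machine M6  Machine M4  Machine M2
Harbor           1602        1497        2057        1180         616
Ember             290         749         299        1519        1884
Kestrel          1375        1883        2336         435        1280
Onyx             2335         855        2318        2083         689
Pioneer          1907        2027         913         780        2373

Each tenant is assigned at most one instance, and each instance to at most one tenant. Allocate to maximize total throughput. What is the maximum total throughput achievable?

Max total: 10167 ops/s

This is the linear assignment problem.
Optimal: Harbor→Machine M6 (2057 ops/s), Ember→Machine M4 (1519 ops/s), Kestrel→Machine M7 (1883 ops/s), Onyx→Machine M1 (2335 ops/s), Pioneer→Machine M2 (2373 ops/s) — total 2057+1519+1883+2335+2373 = 10167 ops/s.
Row-greedy (each tenant in turn takes its best remaining instance) gives 8939 ops/s, worse by 1228.
Next-best assignment: Harbor→Machine M7, Ember→Machine M4, Kestrel→Machine M6, Onyx→Machine M1, Pioneer→Machine M2 = 10060 ops/s.
Checked against all permutations: 10167 ops/s is optimal.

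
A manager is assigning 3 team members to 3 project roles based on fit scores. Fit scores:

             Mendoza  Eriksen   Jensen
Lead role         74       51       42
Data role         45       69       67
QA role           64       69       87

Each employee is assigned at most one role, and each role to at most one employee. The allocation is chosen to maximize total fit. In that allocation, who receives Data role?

Optimal: Mendoza→Lead role (74 pts), Eriksen→Data role (69 pts), Jensen→QA role (87 pts) — total 74+69+87 = 230 pts.
Swapping Eriksen↔Mendoza (Eriksen→Lead role 51 pts, Mendoza→Data role 45 pts) loses 47.
Every other assignment is strictly worse.

Eriksen receives Data role.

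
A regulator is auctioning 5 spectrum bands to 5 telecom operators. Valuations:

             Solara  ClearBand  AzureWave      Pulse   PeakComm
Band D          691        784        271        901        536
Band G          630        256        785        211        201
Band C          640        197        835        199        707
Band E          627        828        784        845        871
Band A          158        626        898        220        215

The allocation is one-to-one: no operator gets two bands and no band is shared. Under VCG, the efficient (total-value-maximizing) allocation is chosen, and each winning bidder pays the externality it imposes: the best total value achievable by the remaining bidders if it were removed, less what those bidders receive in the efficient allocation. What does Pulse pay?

Efficient allocation: Solara→Band G ($630M), ClearBand→Band E ($828M), AzureWave→Band A ($898M), Pulse→Band D ($901M), PeakComm→Band C ($707M); total welfare W = $3964M.
Pulse receives Band D at value $901M, so the others get W − 901 = $3063M.
Without Pulse: best allocation of the remaining 4 bidders over all 5 bands is Solara→Band C ($640M), ClearBand→Band D ($784M), AzureWave→Band A ($898M), PeakComm→Band E ($871M), total $3193M.
VCG payment = (others' best without Pulse) − (others' welfare with Pulse) = 3193 − 3063 = $130M.

Pulse pays $130M.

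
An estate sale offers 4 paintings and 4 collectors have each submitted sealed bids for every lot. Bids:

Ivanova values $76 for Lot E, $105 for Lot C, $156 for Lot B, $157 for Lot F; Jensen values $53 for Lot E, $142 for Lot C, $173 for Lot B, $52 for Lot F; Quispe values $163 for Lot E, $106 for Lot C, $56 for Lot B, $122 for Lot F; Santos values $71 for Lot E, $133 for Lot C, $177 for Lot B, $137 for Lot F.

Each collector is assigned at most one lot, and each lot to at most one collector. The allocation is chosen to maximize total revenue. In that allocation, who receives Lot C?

Treat this as an assignment problem: match each collector to one lot.
Optimal: Ivanova→Lot F ($157), Jensen→Lot C ($142), Quispe→Lot E ($163), Santos→Lot B ($177) — total 157+142+163+177 = $639.
Row-greedy (each collector in turn takes its best remaining lot) gives $626, worse by 13.
Swapping Quispe↔Ivanova (Quispe→Lot F $122, Ivanova→Lot E $76) loses 122.
Every other assignment is strictly worse.
Jensen's own top lot is Lot B ($173), but forcing Jensen→Lot B and reassigning the rest optimally gives only $626 — worse by 13.

Jensen receives Lot C.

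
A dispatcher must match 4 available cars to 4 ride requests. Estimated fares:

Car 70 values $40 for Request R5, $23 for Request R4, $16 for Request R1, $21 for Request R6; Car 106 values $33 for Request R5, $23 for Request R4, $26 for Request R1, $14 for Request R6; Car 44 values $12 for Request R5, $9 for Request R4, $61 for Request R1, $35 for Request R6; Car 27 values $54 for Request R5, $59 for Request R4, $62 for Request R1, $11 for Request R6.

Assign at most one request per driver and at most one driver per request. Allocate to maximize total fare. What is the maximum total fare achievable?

Optimal: Car 70→Request R5 ($40), Car 106→Request R6 ($14), Car 44→Request R1 ($61), Car 27→Request R4 ($59) — total 40+14+61+59 = $174.
Max-entry greedy (repeatedly take the single best remaining cell) gives $160, worse by 14.

Max total: $174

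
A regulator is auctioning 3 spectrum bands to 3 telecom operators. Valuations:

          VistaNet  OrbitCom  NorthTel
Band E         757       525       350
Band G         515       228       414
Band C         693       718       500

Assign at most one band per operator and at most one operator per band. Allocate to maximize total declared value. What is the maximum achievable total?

Maximum total: $1889M

Treat this as an assignment problem: match each operator to one band.
Optimal: VistaNet→Band E ($757M), OrbitCom→Band C ($718M), NorthTel→Band G ($414M) — total 757+718+414 = $1889M.
Swapping VistaNet↔OrbitCom (VistaNet→Band C $693M, OrbitCom→Band E $525M) loses 257.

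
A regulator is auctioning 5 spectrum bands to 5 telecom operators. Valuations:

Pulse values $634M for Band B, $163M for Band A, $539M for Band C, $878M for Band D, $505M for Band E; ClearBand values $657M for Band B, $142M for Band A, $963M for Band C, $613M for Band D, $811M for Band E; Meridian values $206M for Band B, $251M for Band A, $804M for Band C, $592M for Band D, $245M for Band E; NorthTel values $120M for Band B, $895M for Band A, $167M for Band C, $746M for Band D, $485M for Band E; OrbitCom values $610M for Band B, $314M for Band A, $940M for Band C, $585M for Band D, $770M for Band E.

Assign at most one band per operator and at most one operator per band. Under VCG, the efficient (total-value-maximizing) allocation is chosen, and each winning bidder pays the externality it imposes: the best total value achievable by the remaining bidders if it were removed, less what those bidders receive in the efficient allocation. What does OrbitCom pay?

OrbitCom pays $154M.

Efficient allocation: Pulse→Band D ($878M), ClearBand→Band B ($657M), Meridian→Band C ($804M), NorthTel→Band A ($895M), OrbitCom→Band E ($770M); total welfare W = $4004M.
OrbitCom receives Band E at value $770M, so the others get W − 770 = $3234M.
Without OrbitCom: best allocation of the remaining 4 bidders over all 5 bands is Pulse→Band D ($878M), ClearBand→Band E ($811M), Meridian→Band C ($804M), NorthTel→Band A ($895M), total $3388M.
VCG payment = (others' best without OrbitCom) − (others' welfare with OrbitCom) = 3388 − 3234 = $154M.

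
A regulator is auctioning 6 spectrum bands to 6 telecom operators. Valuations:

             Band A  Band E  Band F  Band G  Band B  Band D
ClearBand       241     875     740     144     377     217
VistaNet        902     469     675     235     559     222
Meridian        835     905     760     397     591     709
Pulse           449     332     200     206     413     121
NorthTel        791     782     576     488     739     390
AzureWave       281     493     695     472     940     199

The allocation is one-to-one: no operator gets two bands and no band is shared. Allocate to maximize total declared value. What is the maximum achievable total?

Max total: $4279M

Optimal: ClearBand→Band F ($740M), VistaNet→Band A ($902M), Meridian→Band D ($709M), Pulse→Band G ($206M), NorthTel→Band E ($782M), AzureWave→Band B ($940M) — total 740+902+709+206+782+940 = $4279M.
Max-entry greedy (repeatedly take the single best remaining cell) gives $4096M, worse by 183.
Swapping Pulse↔VistaNet (Pulse→Band A $449M, VistaNet→Band G $235M) loses 424.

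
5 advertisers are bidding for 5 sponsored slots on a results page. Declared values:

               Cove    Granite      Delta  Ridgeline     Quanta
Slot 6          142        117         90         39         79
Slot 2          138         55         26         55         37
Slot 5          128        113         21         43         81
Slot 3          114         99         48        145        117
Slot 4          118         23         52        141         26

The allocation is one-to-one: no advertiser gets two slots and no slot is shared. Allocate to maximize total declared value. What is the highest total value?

Optimal: Cove→Slot 2 ($138), Granite→Slot 5 ($113), Delta→Slot 6 ($90), Ridgeline→Slot 4 ($141), Quanta→Slot 3 ($117) — total 138+113+90+141+117 = $599.
Row-greedy (each advertiser in turn takes its best remaining slot) gives $489, worse by 110.
Next-best assignment: Cove→Slot 2, Granite→Slot 3, Delta→Slot 6, Ridgeline→Slot 4, Quanta→Slot 5 = $549.
Swapping Cove↔Delta (Cove→Slot 6 $142, Delta→Slot 2 $26) loses 60.
No other one-to-one assignment exceeds $599.

Max total: $599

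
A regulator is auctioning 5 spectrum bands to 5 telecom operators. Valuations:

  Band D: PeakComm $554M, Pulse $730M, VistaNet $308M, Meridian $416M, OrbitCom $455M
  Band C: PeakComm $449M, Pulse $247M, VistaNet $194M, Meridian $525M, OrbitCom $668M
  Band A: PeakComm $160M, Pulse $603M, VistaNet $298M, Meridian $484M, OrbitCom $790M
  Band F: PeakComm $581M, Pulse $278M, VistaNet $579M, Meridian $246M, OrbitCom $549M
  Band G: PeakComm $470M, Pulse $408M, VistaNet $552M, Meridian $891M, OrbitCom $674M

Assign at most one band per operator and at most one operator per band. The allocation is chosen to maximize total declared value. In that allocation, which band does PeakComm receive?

This is a one-to-one assignment (maximum-weight bipartite matching).
Optimal: PeakComm→Band C ($449M), Pulse→Band D ($730M), VistaNet→Band F ($579M), Meridian→Band G ($891M), OrbitCom→Band A ($790M) — total 449+730+579+891+790 = $3439M.
Row-greedy (each operator in turn takes its best remaining band) gives $3178M, worse by 261.
Next-best assignment: PeakComm→Band D, Pulse→Band A, VistaNet→Band F, Meridian→Band G, OrbitCom→Band C = $3295M.
Checked against all permutations: $3439M is optimal.
PeakComm's own top band is Band F ($581M), but forcing PeakComm→Band F and reassigning the rest optimally gives only $3186M — worse by 253.

PeakComm receives Band C.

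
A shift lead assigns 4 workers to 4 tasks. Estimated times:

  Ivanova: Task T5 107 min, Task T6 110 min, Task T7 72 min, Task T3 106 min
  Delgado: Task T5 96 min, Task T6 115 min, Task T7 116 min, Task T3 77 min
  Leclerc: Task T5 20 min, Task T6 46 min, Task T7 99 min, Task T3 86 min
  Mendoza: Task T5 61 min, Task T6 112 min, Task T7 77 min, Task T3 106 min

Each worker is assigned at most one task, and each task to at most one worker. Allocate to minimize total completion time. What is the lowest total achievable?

Optimal: Ivanova→Task T7 (72 min), Delgado→Task T3 (77 min), Leclerc→Task T6 (46 min), Mendoza→Task T5 (61 min) — total 72+77+46+61 = 256 min.
Column-greedy (each task in turn goes to its cheapest remaining worker) gives 284 min, worse by 28.
Next-best assignment: Ivanova→Task T7, Delgado→Task T3, Leclerc→Task T5, Mendoza→Task T6 = 281 min.
Swapping Ivanova↔Delgado (Ivanova→Task T3 106 min, Delgado→Task T7 116 min) adds 73.

Minimum total: 256 min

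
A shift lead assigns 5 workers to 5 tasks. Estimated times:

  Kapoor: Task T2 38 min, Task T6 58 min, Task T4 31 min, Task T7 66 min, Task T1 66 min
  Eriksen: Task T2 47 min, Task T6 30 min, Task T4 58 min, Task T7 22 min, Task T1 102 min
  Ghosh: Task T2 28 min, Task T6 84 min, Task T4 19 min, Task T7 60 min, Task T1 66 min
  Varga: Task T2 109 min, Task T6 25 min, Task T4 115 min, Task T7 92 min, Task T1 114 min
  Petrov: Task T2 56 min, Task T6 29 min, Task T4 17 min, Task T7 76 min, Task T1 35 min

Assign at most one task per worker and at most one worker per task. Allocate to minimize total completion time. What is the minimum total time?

Min total: 139 min

Treat this as an assignment problem: match each worker to one task.
Optimal: Kapoor→Task T2 (38 min), Eriksen→Task T7 (22 min), Ghosh→Task T4 (19 min), Varga→Task T6 (25 min), Petrov→Task T1 (35 min) — total 38+22+19+25+35 = 139 min.
Min-entry greedy (repeatedly take the single cheapest remaining cell) gives 158 min, worse by 19.
Swapping Eriksen↔Petrov (Eriksen→Task T1 102 min, Petrov→Task T7 76 min) adds 121.
Every other assignment is strictly worse.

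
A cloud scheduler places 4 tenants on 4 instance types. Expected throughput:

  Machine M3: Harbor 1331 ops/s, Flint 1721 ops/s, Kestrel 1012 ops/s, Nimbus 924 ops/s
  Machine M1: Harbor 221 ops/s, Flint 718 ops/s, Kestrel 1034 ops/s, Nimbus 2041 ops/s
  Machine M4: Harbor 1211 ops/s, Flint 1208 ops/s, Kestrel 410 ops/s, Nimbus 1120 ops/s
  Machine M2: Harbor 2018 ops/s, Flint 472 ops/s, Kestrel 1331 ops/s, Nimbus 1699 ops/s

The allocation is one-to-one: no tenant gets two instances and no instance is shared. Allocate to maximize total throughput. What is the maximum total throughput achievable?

Maximum total: 6304 ops/s

Optimal: Harbor→Machine M4 (1211 ops/s), Flint→Machine M3 (1721 ops/s), Kestrel→Machine M2 (1331 ops/s), Nimbus→Machine M1 (2041 ops/s) — total 1211+1721+1331+2041 = 6304 ops/s.
Row-greedy (each tenant in turn takes its best remaining instance) gives 5893 ops/s, worse by 411.
Every other assignment is strictly worse.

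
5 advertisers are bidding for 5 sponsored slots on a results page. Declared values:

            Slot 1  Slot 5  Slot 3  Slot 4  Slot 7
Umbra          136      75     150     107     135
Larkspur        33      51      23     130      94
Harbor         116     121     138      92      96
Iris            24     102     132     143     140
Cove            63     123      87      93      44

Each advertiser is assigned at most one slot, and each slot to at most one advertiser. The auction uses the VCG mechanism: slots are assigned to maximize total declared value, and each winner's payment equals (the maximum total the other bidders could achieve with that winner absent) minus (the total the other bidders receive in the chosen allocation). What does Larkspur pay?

Larkspur pays $3.

Efficient allocation: Umbra→Slot 1 ($136), Larkspur→Slot 4 ($130), Harbor→Slot 3 ($138), Iris→Slot 7 ($140), Cove→Slot 5 ($123); total welfare W = $667.
Larkspur receives Slot 4 at value $130, so the others get W − 130 = $537.
Without Larkspur: best allocation of the remaining 4 bidders over all 5 slots is Umbra→Slot 1 ($136), Harbor→Slot 3 ($138), Iris→Slot 4 ($143), Cove→Slot 5 ($123), total $540.
VCG payment = (others' best without Larkspur) − (others' welfare with Larkspur) = 540 − 537 = $3.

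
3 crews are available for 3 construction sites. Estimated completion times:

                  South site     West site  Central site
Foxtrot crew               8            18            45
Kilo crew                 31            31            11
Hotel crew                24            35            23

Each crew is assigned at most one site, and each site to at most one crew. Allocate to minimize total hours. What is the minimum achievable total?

Min total: 53 hours

Treat this as an assignment problem: match each crew to one site.
Optimal: Foxtrot crew→West site (18 hours), Kilo crew→Central site (11 hours), Hotel crew→South site (24 hours) — total 18+11+24 = 53 hours.
Row-greedy (each crew in turn takes its cheapest remaining site) gives 54 hours, worse by 1.
Swapping Kilo crew↔Hotel crew (Kilo crew→South site 31 hours, Hotel crew→Central site 23 hours) adds 19.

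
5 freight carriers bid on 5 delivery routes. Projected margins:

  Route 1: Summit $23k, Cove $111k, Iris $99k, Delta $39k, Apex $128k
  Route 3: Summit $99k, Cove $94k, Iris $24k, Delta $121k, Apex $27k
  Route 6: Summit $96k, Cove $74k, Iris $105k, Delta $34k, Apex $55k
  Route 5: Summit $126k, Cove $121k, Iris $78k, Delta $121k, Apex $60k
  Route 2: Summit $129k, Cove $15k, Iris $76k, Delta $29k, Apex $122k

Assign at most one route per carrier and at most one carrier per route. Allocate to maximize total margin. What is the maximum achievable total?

Optimal: Summit→Route 2 ($129k), Cove→Route 5 ($121k), Iris→Route 6 ($105k), Delta→Route 3 ($121k), Apex→Route 1 ($128k) — total 129+121+105+121+128 = $604k.
Column-greedy (each route in turn goes to its best remaining carrier) gives $495k, worse by 109.
Next-best assignment: Summit→Route 5, Cove→Route 1, Iris→Route 6, Delta→Route 3, Apex→Route 2 = $585k.

Maximum total: $604k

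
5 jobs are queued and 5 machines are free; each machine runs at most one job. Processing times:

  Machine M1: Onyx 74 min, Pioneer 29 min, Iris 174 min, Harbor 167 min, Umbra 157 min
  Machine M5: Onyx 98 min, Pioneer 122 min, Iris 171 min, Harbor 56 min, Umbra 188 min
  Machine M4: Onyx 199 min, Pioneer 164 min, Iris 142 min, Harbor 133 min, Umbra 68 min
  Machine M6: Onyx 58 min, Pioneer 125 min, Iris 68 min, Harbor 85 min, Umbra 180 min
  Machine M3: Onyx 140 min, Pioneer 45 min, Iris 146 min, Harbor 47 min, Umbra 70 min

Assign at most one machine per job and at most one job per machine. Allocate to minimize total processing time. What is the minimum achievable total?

Optimal: Onyx→Machine M5 (98 min), Pioneer→Machine M1 (29 min), Iris→Machine M6 (68 min), Harbor→Machine M3 (47 min), Umbra→Machine M4 (68 min) — total 98+29+68+47+68 = 310 min.
Column-greedy (each machine in turn goes to its cheapest remaining job) gives 357 min, worse by 47.
Next-best assignment: Onyx→Machine M1, Pioneer→Machine M3, Iris→Machine M6, Harbor→Machine M5, Umbra→Machine M4 = 311 min.
Checked against all permutations: 310 min is optimal.

Min total: 310 min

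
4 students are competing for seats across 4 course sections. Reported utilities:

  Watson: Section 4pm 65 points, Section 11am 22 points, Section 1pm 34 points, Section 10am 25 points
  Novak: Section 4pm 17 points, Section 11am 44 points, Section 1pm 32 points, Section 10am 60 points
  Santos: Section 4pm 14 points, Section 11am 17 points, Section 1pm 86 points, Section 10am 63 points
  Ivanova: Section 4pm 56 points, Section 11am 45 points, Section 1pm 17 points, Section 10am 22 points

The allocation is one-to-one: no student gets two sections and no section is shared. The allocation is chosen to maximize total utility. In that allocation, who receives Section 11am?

Ivanova receives Section 11am.

Treat this as an assignment problem: match each student to one section.
Optimal: Watson→Section 4pm (65 points), Novak→Section 10am (60 points), Santos→Section 1pm (86 points), Ivanova→Section 11am (45 points) — total 65+60+86+45 = 256 points.
Next-best assignment: Watson→Section 11am, Novak→Section 10am, Santos→Section 1pm, Ivanova→Section 4pm = 224 points.
Swapping Ivanova↔Novak (Ivanova→Section 10am 22 points, Novak→Section 11am 44 points) loses 39.
No other one-to-one assignment exceeds 256 points.
Ivanova's own top section is Section 4pm (56 points), but forcing Ivanova→Section 4pm and reassigning the rest optimally gives only 224 points — worse by 32.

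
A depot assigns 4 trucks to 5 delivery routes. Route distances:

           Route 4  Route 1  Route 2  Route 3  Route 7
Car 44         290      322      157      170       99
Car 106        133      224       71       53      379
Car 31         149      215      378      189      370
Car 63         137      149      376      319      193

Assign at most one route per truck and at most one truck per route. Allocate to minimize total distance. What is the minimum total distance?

Minimum total: 450 km

Optimal: Car 44→Route 7 (99 km), Car 106→Route 3 (53 km), Car 31→Route 4 (149 km), Car 63→Route 1 (149 km) — total 99+53+149+149 = 450 km.
Column-greedy (each route in turn goes to its cheapest remaining truck) gives 628 km, worse by 178.
Next-best assignment: Car 44→Route 7, Car 106→Route 2, Car 31→Route 4, Car 63→Route 1 = 468 km.
Swapping Car 63↔Car 31 (Car 63→Route 4 137 km, Car 31→Route 1 215 km) adds 54.
Checked against all permutations: 450 km is optimal.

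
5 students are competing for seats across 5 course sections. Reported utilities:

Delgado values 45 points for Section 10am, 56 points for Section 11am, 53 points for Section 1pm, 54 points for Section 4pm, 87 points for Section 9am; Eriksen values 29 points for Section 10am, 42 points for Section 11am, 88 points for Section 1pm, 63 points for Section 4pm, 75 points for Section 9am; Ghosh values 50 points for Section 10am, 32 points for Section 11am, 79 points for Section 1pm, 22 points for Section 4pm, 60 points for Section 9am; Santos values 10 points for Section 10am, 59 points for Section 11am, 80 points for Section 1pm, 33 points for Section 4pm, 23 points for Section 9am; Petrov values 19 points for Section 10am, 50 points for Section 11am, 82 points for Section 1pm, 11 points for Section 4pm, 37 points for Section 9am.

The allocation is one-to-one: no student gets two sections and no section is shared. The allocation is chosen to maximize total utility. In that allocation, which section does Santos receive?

Treat this as an assignment problem: match each student to one section.
Optimal: Delgado→Section 9am (87 points), Eriksen→Section 4pm (63 points), Ghosh→Section 10am (50 points), Santos→Section 11am (59 points), Petrov→Section 1pm (82 points) — total 87+63+50+59+82 = 341 points.
Column-greedy (each section in turn goes to its best remaining student) gives 288 points, worse by 53.
Santos's own top section is Section 1pm (80 points), but forcing Santos→Section 1pm and reassigning the rest optimally gives only 330 points — worse by 11.

Santos receives Section 11am.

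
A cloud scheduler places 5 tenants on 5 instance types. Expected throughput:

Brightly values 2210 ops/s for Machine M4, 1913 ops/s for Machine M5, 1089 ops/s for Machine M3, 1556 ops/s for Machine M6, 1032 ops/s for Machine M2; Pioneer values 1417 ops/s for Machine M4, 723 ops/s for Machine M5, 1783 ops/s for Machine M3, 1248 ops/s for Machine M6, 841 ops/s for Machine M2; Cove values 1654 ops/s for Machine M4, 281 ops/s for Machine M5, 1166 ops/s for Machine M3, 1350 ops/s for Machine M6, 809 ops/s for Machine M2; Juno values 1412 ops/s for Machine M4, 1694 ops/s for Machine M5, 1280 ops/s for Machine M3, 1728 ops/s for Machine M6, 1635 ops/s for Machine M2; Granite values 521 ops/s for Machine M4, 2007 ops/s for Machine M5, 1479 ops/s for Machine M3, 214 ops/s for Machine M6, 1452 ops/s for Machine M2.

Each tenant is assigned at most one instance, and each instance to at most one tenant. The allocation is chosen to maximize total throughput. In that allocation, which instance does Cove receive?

Cove receives Machine M6.

Optimal: Brightly→Machine M4 (2210 ops/s), Pioneer→Machine M3 (1783 ops/s), Cove→Machine M6 (1350 ops/s), Juno→Machine M2 (1635 ops/s), Granite→Machine M5 (2007 ops/s) — total 2210+1783+1350+1635+2007 = 8985 ops/s.
Row-greedy (each tenant in turn takes its best remaining instance) gives 8489 ops/s, worse by 496.
Swapping Granite↔Brightly (Granite→Machine M4 521 ops/s, Brightly→Machine M5 1913 ops/s) loses 1783.
Every other assignment is strictly worse.
Cove's own top instance is Machine M4 (1654 ops/s), but forcing Cove→Machine M4 and reassigning the rest optimally gives only 8635 ops/s — worse by 350.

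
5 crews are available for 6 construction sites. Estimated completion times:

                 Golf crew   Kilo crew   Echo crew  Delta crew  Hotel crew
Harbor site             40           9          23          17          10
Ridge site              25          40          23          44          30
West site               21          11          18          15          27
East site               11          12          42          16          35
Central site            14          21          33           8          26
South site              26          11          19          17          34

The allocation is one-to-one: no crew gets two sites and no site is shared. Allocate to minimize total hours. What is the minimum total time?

This is the linear assignment problem.
Optimal: Golf crew→East site (11 hours), Kilo crew→South site (11 hours), Echo crew→West site (18 hours), Delta crew→Central site (8 hours), Hotel crew→Harbor site (10 hours) — total 11+11+18+8+10 = 58 hours.
Row-greedy (each crew in turn takes its cheapest remaining site) gives 76 hours, worse by 18.
No other one-to-one assignment undercuts 58 hours.

Min total: 58 hours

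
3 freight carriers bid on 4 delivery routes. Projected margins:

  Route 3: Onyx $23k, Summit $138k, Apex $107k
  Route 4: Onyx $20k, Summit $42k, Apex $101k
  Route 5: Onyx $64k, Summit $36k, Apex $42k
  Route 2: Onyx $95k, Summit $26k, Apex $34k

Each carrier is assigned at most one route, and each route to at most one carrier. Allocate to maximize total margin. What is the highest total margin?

This is a one-to-one assignment (maximum-weight bipartite matching).
Optimal: Onyx→Route 2 ($95k), Summit→Route 3 ($138k), Apex→Route 4 ($101k) — total 95+138+101 = $334k.
Column-greedy (each route in turn goes to its best remaining carrier) gives $303k, worse by 31.
Every other assignment is strictly worse.

Max total: $334k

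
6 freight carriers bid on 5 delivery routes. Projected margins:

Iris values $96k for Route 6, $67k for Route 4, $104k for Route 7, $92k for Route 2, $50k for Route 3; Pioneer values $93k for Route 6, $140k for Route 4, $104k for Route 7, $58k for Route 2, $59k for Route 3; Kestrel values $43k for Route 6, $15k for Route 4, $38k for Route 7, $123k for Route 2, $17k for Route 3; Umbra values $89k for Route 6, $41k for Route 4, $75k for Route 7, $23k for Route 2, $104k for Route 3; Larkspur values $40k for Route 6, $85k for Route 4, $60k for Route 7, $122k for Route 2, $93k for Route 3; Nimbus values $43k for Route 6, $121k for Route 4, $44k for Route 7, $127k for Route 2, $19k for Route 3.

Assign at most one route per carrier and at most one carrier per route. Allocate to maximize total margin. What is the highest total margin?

This is the linear assignment problem.
Optimal: Umbra→Route 6 ($89k), Pioneer→Route 4 ($140k), Iris→Route 7 ($104k), Nimbus→Route 2 ($127k), Larkspur→Route 3 ($93k) — total 89+140+104+127+93 = $553k.
Column-greedy (each route in turn goes to its best remaining carrier) gives $531k, worse by 22.
Next-best assignment: Umbra→Route 6, Pioneer→Route 4, Iris→Route 7, Kestrel→Route 2, Larkspur→Route 3 = $549k.
Every other assignment is strictly worse.

Max total: $553k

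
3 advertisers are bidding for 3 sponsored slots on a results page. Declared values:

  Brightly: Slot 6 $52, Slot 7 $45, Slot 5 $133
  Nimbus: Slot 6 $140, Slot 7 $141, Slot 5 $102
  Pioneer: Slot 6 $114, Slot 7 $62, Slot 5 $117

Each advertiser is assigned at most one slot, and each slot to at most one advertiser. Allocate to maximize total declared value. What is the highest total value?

Max total: $388

This is a one-to-one assignment (maximum-weight bipartite matching).
Optimal: Brightly→Slot 5 ($133), Nimbus→Slot 7 ($141), Pioneer→Slot 6 ($114) — total 133+141+114 = $388.
Next-best assignment: Brightly→Slot 5, Nimbus→Slot 6, Pioneer→Slot 7 = $335.
Swapping Pioneer↔Brightly (Pioneer→Slot 5 $117, Brightly→Slot 6 $52) loses 78.
Checked against all permutations: $388 is optimal.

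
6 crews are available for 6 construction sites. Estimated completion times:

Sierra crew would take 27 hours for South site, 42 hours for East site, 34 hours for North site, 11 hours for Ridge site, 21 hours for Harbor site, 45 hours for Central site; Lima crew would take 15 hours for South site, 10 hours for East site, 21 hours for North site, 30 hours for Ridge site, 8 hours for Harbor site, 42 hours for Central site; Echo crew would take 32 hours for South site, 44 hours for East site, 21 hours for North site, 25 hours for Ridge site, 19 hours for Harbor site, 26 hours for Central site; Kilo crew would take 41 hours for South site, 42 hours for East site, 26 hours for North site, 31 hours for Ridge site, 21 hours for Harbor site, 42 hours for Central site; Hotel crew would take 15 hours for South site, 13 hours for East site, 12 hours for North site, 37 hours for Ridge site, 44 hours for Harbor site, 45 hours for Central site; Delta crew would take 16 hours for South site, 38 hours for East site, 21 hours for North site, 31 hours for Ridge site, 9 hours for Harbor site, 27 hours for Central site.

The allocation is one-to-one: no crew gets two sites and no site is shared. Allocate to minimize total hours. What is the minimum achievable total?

Optimal: Sierra crew→Ridge site (11 hours), Lima crew→East site (10 hours), Echo crew→Central site (26 hours), Kilo crew→Harbor site (21 hours), Hotel crew→North site (12 hours), Delta crew→South site (16 hours) — total 11+10+26+21+12+16 = 96 hours.
Row-greedy (each crew in turn takes its cheapest remaining site) gives 121 hours, worse by 25.

Minimum total: 96 hours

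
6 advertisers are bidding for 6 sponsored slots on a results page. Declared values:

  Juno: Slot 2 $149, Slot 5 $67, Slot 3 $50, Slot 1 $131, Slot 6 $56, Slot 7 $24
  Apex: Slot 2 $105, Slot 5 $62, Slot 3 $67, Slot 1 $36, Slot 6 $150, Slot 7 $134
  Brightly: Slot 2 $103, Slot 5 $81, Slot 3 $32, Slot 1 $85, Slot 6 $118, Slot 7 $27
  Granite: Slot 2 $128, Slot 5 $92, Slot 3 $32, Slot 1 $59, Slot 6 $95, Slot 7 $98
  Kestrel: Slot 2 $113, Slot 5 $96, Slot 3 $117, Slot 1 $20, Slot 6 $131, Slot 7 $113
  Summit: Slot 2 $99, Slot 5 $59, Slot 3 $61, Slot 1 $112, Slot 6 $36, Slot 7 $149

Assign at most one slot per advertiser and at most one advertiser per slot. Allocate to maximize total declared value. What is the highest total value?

Treat this as an assignment problem: match each advertiser to one slot.
Optimal: Juno→Slot 1 ($131), Apex→Slot 6 ($150), Brightly→Slot 5 ($81), Granite→Slot 2 ($128), Kestrel→Slot 3 ($117), Summit→Slot 7 ($149) — total 131+150+81+128+117+149 = $756.
Next-best assignment: Juno→Slot 2, Apex→Slot 6, Brightly→Slot 1, Granite→Slot 5, Kestrel→Slot 3, Summit→Slot 7 = $742.

Max total: $756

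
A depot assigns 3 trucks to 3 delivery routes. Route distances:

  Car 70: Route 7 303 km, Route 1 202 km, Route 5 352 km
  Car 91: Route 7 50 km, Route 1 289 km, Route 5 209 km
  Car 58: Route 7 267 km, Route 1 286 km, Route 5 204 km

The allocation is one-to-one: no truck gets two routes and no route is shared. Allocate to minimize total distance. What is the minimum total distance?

Optimal: Car 70→Route 1 (202 km), Car 91→Route 7 (50 km), Car 58→Route 5 (204 km) — total 202+50+204 = 456 km.
Every other assignment is strictly worse.

Min total: 456 km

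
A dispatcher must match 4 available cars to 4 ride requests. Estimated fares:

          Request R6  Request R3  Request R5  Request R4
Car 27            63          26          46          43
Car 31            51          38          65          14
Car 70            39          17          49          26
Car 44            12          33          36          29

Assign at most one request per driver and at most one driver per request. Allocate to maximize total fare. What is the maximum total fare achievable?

Optimal: Car 27→Request R6 ($63), Car 31→Request R5 ($65), Car 70→Request R4 ($26), Car 44→Request R3 ($33) — total 63+65+26+33 = $187.
Column-greedy (each request in turn goes to its best remaining driver) gives $179, worse by 8.

Max total: $187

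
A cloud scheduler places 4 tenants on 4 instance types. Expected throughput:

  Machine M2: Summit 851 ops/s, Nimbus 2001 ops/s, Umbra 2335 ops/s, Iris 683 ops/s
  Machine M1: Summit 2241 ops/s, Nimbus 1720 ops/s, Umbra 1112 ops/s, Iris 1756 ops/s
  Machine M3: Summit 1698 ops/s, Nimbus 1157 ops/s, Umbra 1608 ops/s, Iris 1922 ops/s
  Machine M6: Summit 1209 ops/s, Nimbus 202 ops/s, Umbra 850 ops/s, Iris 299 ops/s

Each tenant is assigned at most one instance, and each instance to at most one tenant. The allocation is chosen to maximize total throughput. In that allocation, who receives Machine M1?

Nimbus receives Machine M1.

Treat this as an assignment problem: match each tenant to one instance.
Optimal: Summit→Machine M6 (1209 ops/s), Nimbus→Machine M1 (1720 ops/s), Umbra→Machine M2 (2335 ops/s), Iris→Machine M3 (1922 ops/s) — total 1209+1720+2335+1922 = 7186 ops/s.
Column-greedy (each instance in turn goes to its best remaining tenant) gives 6700 ops/s, worse by 486.
Next-best assignment: Summit→Machine M1, Nimbus→Machine M2, Umbra→Machine M6, Iris→Machine M3 = 7014 ops/s.
Swapping Iris↔Umbra (Iris→Machine M2 683 ops/s, Umbra→Machine M3 1608 ops/s) loses 1966.
Nimbus's own top instance is Machine M2 (2001 ops/s), but forcing Nimbus→Machine M2 and reassigning the rest optimally gives only 7014 ops/s — worse by 172.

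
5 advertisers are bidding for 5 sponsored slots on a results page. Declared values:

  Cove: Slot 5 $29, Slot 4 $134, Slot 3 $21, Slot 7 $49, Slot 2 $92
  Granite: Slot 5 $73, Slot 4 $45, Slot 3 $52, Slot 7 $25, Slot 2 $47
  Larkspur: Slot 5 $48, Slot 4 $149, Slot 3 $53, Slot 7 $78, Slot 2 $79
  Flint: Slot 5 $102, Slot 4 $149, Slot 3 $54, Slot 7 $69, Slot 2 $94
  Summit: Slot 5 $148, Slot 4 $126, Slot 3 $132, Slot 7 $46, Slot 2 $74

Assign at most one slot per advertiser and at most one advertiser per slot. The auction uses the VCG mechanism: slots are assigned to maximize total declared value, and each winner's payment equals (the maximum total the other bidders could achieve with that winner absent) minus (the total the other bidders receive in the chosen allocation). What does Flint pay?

Efficient allocation: Cove→Slot 2 ($92), Granite→Slot 5 ($73), Larkspur→Slot 7 ($78), Flint→Slot 4 ($149), Summit→Slot 3 ($132); total welfare W = $524.
Flint receives Slot 4 at value $149, so the others get W − 149 = $375.
Without Flint: best allocation of the remaining 4 bidders over all 5 slots is Cove→Slot 2 ($92), Granite→Slot 5 ($73), Larkspur→Slot 4 ($149), Summit→Slot 3 ($132), total $446.
VCG payment = (others' best without Flint) − (others' welfare with Flint) = 446 − 375 = $71.

Flint pays $71.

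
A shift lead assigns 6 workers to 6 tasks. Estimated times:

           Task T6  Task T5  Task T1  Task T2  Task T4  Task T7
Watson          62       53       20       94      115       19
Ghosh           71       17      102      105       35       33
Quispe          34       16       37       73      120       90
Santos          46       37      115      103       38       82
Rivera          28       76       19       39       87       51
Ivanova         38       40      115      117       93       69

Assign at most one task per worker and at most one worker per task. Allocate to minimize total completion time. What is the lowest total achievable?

This is a one-to-one assignment (minimum-cost bipartite matching).
Optimal: Watson→Task T1 (20 min), Ghosh→Task T7 (33 min), Quispe→Task T5 (16 min), Santos→Task T4 (38 min), Rivera→Task T2 (39 min), Ivanova→Task T6 (38 min) — total 20+33+16+38+39+38 = 184 min.
Next-best assignment: Watson→Task T7, Ghosh→Task T5, Quispe→Task T1, Santos→Task T4, Rivera→Task T2, Ivanova→Task T6 = 188 min.
Checked against all permutations: 184 min is optimal.

Min total: 184 min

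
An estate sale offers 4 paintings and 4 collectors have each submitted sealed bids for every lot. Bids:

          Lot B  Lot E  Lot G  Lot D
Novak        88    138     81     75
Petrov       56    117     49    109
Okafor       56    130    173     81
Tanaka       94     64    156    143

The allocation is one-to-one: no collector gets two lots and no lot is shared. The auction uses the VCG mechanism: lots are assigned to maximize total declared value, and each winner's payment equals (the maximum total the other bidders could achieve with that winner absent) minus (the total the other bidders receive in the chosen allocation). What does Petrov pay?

Efficient allocation: Novak→Lot B ($88), Petrov→Lot E ($117), Okafor→Lot G ($173), Tanaka→Lot D ($143); total welfare W = $521.
Petrov receives Lot E at value $117, so the others get W − 117 = $404.
Without Petrov: best allocation of the remaining 3 bidders over all 4 lots is Novak→Lot E ($138), Okafor→Lot G ($173), Tanaka→Lot D ($143), total $454.
VCG payment = (others' best without Petrov) − (others' welfare with Petrov) = 454 − 404 = $50.

Petrov pays $50.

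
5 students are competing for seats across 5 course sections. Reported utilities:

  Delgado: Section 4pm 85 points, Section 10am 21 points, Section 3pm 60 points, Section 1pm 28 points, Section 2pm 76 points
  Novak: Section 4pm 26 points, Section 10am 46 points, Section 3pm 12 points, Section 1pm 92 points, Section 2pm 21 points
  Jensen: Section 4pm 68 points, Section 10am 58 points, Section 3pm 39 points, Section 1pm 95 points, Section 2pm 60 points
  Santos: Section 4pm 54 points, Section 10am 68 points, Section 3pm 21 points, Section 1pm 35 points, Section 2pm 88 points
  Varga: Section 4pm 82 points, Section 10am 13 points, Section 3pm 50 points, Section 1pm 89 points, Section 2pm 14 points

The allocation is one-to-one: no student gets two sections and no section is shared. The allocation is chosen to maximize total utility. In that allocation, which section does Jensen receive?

Optimal: Delgado→Section 3pm (60 points), Novak→Section 1pm (92 points), Jensen→Section 10am (58 points), Santos→Section 2pm (88 points), Varga→Section 4pm (82 points) — total 60+92+58+88+82 = 380 points.
Max-entry greedy (repeatedly take the single best remaining cell) gives 364 points, worse by 16.
Next-best assignment: Delgado→Section 4pm, Novak→Section 1pm, Jensen→Section 10am, Santos→Section 2pm, Varga→Section 3pm = 373 points.
Jensen's own top section is Section 1pm (95 points), but forcing Jensen→Section 1pm and reassigning the rest optimally gives only 371 points — worse by 9.

Jensen receives Section 10am.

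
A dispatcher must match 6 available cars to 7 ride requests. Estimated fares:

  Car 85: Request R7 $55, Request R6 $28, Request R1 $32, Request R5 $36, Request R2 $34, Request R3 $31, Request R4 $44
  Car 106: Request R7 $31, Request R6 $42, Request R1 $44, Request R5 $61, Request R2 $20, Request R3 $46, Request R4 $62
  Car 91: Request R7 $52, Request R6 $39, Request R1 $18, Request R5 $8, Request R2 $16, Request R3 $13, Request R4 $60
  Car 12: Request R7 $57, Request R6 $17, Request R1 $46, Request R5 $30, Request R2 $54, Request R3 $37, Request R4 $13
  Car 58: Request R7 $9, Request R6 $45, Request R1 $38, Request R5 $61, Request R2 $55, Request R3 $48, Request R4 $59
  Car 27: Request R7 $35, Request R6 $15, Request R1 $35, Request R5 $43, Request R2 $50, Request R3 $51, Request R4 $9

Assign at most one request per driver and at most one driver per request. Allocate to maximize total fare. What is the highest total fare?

Max total: $328

This is a one-to-one assignment (maximum-weight bipartite matching).
Optimal: Car 85→Request R7 ($55), Car 106→Request R5 ($61), Car 91→Request R4 ($60), Car 12→Request R1 ($46), Car 58→Request R2 ($55), Car 27→Request R3 ($51) — total 55+61+60+46+55+51 = $328.
Row-greedy (each driver in turn takes its best remaining request) gives $322, worse by 6.
Checked against all permutations: $328 is optimal.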